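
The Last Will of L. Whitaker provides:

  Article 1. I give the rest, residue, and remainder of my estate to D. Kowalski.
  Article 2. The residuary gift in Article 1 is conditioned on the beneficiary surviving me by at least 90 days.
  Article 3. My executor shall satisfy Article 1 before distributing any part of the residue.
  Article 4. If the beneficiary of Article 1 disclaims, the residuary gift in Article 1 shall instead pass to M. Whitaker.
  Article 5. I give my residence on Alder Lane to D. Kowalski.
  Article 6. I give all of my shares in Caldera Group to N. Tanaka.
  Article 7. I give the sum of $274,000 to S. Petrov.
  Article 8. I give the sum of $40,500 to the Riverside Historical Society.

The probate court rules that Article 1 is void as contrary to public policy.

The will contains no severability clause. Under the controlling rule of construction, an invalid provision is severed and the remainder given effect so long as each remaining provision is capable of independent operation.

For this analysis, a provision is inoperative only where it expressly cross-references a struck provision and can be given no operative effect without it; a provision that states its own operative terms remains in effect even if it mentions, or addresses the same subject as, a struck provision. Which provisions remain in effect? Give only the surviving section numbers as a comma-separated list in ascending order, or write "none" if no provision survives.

5, 6, 7, 8

Article 1 is struck. The only function of Article 2 is the survivorship condition on Article 1, so it cannot stand once Article 1 is removed. Article 3 has no operative effect of its own apart from Article 1 and is therefore inoperative. The only function of Article 4 is the alternative disposition for Article 1, so it cannot stand once Article 1 is removed. With no severability clause, the stated default rule severs what cannot stand and enforces each remaining provision that can operate on its own. That leaves Article 5, Article 6, Article 7, and Article 8 in effect.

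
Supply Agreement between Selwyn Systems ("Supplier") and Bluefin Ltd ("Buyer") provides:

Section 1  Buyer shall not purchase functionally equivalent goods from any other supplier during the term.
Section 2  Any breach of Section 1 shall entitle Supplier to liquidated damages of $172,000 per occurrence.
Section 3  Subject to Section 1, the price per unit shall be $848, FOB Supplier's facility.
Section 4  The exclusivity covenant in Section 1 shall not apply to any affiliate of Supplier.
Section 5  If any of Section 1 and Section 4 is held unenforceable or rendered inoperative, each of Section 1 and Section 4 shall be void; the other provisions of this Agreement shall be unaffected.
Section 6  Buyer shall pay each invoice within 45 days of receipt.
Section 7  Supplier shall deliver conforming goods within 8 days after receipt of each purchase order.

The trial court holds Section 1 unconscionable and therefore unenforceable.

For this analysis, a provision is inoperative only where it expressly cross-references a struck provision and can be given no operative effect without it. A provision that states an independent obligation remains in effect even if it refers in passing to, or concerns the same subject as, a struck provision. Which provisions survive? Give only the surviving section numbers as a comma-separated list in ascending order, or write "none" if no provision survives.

Section 1 is struck. Section 2 has no operative effect of its own apart from Section 1 and is therefore inoperative. Section 4 does nothing except set the carve-out from the exclusivity covenant by reference to Section 1; with Section 1 gone it has no independent effect and is inoperative. Although Section 3 refers to Section 1, its operative terms do not depend on Section 1, so it remains in effect. Section 5 declares Section 1 and Section 4 mutually dependent; since one of them has fallen, all of them are of no effect. The remainder continues in force under Section 5. Section 3, Section 5, Section 6, and Section 7 remain in effect.

3, 5, 6, 7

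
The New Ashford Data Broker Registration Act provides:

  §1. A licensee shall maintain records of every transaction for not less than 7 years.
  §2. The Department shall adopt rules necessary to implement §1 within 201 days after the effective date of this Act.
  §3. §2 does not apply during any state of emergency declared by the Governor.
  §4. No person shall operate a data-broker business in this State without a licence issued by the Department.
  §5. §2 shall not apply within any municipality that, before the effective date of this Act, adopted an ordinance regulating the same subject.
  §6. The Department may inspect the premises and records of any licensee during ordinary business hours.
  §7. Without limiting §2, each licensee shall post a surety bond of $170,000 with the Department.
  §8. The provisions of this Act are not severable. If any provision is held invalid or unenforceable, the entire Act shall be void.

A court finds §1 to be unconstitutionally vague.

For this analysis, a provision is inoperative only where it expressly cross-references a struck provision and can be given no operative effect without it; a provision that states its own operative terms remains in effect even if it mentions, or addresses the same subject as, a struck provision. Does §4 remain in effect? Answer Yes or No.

§1 is struck. §2 merely fixes the rulemaking mandate for §1; with §1 gone it has nothing to operate on and falls away. §3 has no operative effect of its own apart from §2 and is therefore inoperative. The only function of §5 is the local-preemption carve-out from §2, so it cannot stand once §2 is removed. §8 provides that the Act is not severable, so the invalidity of any one provision voids the entire Act. No provision of the Act survives. §4 is among the inoperative provisions, so the answer is no.

No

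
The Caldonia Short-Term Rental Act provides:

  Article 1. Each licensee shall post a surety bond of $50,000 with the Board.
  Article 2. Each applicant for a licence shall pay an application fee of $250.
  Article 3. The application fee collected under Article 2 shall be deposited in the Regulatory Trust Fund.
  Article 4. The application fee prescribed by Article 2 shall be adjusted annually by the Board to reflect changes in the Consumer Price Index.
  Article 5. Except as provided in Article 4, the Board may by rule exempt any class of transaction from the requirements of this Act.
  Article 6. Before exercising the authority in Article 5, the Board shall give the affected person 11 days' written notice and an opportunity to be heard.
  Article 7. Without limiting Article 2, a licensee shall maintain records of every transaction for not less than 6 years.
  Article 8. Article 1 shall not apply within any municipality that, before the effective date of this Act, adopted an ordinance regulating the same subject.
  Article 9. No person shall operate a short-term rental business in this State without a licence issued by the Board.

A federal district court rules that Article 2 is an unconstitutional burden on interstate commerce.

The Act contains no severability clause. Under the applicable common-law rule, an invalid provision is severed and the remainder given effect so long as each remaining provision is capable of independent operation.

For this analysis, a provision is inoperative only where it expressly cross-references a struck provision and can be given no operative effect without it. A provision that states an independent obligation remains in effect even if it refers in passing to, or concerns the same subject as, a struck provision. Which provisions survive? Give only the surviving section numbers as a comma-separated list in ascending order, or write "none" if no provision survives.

Article 2 is struck. Article 3 has no operative effect of its own apart from Article 2 and is therefore inoperative. The whole of Article 4 is the indexation of the application fee, defined by reference to Article 2, so Article 4 cannot stand once Article 2 is removed. Article 5 mentions Article 4 but its own obligation stands independently of Article 4, so Article 5 is not affected. Although Article 7 refers to Article 2, its operative terms do not depend on Article 2, so it remains in effect. Under the stated default rule, only provisions that cannot operate independently fall away; the rest are enforced. The provisions still in force are Article 1, Article 5, Article 6, Article 7, Article 8, and Article 9.

1, 5, 6, 7, 8, 9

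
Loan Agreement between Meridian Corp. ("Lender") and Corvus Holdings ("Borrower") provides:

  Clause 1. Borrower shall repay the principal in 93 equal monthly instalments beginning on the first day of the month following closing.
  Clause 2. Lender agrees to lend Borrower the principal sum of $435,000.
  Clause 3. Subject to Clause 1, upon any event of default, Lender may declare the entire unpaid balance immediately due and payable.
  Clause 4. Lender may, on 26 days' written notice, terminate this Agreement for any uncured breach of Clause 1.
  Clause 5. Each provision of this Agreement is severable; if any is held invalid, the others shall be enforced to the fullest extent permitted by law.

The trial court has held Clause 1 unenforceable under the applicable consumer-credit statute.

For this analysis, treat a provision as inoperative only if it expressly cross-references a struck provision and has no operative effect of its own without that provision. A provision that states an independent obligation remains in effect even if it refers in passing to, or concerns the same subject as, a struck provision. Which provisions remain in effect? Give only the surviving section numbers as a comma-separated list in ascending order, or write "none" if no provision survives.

Clause 1 is struck. Clause 4 has no operative effect of its own apart from Clause 1 and is therefore inoperative. Although Clause 3 refers to Clause 1, its operative terms do not depend on Clause 1, so it remains in effect. Under the severability clause in Clause 5, the remaining provisions continue in force. Clause 2, Clause 3, and Clause 5 remain in effect.

2, 3, 5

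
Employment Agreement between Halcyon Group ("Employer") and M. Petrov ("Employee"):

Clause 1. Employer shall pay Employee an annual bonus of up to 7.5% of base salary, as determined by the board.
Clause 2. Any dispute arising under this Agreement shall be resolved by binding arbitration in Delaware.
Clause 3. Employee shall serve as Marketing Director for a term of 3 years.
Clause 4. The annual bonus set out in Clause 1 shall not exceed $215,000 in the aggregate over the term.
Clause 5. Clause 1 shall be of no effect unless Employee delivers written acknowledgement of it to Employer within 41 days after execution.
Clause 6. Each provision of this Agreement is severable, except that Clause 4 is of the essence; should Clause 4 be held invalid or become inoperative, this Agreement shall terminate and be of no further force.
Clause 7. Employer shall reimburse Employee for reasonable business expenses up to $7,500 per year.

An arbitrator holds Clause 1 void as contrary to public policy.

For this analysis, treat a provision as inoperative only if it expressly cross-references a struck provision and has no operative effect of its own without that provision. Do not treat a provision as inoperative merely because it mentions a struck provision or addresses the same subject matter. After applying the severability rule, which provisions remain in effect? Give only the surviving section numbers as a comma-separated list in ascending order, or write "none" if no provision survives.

none

Clause 1 is struck. Clause 4 operates only by reference to Clause 1, so it falls with Clause 1. Clause 5 has no operative effect of its own apart from Clause 1 and is therefore inoperative. Clause 6 makes Clause 4 an essential term, and Clause 4 has been rendered inoperative by the cascade; under Clause 6, the entire Agreement is therefore void. No provision of the Agreement survives.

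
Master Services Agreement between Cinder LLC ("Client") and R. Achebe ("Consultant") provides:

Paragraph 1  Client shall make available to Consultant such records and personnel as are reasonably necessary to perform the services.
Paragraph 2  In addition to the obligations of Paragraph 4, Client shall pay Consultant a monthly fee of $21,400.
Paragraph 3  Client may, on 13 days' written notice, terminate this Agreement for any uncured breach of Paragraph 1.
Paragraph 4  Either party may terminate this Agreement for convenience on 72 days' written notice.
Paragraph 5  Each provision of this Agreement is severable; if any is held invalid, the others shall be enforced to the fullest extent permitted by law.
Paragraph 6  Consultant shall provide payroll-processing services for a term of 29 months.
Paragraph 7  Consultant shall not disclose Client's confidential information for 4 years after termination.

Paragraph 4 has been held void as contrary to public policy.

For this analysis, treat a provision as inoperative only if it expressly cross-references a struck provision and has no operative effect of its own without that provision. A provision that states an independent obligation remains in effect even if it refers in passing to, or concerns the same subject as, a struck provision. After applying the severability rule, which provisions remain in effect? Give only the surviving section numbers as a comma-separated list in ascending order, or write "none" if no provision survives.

1, 2, 3, 5, 6, 7

Paragraph 4 is struck. Although Paragraph 2 refers to Paragraph 4, its operative terms do not depend on Paragraph 4, so it remains in effect. Nothing else in the Agreement is defined by reference to Paragraph 4. Paragraph 5 is a severability clause and preserves every provision that can still be given independent effect. That leaves Paragraph 1, Paragraph 2, Paragraph 3, Paragraph 5, Paragraph 6, and Paragraph 7 in effect.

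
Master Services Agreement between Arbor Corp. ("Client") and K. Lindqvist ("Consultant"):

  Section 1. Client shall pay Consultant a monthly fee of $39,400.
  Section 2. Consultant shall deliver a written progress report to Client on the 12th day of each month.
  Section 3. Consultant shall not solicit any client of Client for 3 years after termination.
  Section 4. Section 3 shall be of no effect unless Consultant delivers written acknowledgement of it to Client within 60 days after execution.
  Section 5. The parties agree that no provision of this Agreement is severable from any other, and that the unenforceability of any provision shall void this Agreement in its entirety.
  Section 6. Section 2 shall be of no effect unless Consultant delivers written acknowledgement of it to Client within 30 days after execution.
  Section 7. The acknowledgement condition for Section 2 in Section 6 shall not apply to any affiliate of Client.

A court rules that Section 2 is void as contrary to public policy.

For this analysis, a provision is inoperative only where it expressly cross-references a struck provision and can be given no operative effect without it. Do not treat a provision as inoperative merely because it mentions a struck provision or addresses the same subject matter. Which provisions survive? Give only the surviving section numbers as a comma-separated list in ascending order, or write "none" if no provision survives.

none

Section 2 is struck. The only function of Section 6 is the acknowledgement condition for Section 2, so it cannot stand once Section 2 is removed. The whole of Section 7 is the carve-out from the acknowledgement condition for Section 2, defined by reference to Section 6, so Section 7 cannot stand once Section 6 is removed. Section 5 provides that the Agreement is not severable, so the invalidity of any one provision voids the entire Agreement. No provision of the Agreement survives.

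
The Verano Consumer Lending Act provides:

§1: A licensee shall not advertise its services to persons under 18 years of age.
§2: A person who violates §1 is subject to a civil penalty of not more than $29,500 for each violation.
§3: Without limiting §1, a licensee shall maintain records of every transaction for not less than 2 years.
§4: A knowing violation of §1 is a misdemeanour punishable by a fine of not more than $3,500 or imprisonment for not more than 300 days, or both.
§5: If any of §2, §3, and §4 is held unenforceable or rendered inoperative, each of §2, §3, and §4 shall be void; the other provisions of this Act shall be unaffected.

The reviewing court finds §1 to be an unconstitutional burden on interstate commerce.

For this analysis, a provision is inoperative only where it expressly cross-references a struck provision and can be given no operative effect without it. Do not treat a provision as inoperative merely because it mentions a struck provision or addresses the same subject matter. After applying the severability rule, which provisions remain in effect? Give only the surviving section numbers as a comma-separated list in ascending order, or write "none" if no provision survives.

§1 is struck. §2 has no operative effect of its own apart from §1 and is therefore inoperative. §4 operates only by reference to §1, so it falls with §1. §5 declares §2, §3, and §4 mutually dependent; since one of them has fallen, all of them are of no effect. That brings down §3 as well. The remainder continues in force under §5. Only §5 remains in effect.

5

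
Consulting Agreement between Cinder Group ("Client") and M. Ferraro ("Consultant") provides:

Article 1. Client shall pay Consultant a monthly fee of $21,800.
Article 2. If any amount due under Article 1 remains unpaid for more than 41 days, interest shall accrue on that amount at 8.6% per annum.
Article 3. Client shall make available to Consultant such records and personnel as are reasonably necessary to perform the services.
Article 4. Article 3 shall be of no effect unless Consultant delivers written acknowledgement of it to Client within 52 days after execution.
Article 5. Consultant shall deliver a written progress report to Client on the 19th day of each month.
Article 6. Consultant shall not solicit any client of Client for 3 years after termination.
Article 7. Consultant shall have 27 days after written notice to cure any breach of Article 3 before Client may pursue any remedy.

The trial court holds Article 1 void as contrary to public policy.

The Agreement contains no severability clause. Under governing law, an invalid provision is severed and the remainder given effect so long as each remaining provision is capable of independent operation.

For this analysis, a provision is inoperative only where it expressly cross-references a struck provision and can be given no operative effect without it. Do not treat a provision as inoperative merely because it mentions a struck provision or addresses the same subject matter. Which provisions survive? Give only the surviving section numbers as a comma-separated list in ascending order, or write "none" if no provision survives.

3, 4, 5, 6, 7

Article 1 is struck. The whole of Article 2 is the default interest on the monthly fee, defined by reference to Article 1, so Article 2 cannot stand once Article 1 is removed. Under the stated default rule, only provisions that cannot operate independently fall away; the rest are enforced. Article 3, Article 4, Article 5, Article 6, and Article 7 remain in effect.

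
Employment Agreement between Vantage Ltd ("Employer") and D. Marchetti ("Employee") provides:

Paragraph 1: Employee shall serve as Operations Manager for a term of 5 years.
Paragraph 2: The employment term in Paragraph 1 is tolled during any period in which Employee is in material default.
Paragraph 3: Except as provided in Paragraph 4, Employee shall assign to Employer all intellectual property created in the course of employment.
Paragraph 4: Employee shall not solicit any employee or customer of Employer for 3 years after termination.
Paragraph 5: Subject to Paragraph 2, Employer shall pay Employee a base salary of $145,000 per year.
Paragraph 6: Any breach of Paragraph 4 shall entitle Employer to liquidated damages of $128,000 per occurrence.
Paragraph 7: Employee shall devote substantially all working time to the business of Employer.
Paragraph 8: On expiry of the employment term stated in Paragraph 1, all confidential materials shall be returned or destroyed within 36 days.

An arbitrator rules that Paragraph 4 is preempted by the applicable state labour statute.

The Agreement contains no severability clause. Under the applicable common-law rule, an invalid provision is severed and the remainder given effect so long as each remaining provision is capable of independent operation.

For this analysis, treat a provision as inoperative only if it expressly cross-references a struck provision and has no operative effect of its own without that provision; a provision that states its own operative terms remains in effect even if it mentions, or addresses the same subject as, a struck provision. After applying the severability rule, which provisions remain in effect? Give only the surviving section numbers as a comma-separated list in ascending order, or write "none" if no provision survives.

Paragraph 4 is struck. Paragraph 6 does nothing except set the liquidated-damages amount by reference to Paragraph 4; with Paragraph 4 gone it has no independent effect and is inoperative. Paragraph 3 mentions Paragraph 4 but its own obligation stands independently of Paragraph 4, so Paragraph 3 is not affected. With no severability clause, the stated default rule severs what cannot stand and enforces each remaining provision that can operate on its own. That leaves Paragraph 1, Paragraph 2, Paragraph 3, Paragraph 5, Paragraph 7, and Paragraph 8 in effect.

1, 2, 3, 5, 7, 8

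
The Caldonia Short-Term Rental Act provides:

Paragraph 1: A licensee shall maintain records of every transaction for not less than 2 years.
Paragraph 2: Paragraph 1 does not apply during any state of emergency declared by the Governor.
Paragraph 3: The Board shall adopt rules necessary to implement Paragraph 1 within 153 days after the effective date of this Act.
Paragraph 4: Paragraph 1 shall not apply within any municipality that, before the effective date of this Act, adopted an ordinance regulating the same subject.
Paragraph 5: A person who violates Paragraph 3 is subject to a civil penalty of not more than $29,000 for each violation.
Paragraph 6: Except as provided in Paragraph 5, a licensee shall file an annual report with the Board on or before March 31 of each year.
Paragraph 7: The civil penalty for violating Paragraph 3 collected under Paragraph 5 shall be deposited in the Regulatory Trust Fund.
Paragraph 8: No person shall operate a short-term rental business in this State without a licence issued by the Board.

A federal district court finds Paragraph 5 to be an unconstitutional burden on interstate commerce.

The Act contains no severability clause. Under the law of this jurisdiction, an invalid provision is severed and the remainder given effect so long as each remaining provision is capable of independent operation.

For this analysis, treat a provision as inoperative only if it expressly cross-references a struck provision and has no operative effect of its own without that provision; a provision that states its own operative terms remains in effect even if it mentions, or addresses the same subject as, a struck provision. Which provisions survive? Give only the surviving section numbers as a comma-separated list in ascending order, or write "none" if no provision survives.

Paragraph 5 is struck. Paragraph 7 has no operative effect of its own apart from Paragraph 5 and is therefore inoperative. Although Paragraph 6 refers to Paragraph 5, its operative terms do not depend on Paragraph 5, so it remains in effect. With no severability clause, the stated default rule severs what cannot stand and enforces each remaining provision that can operate on its own. That leaves Paragraph 1, Paragraph 2, Paragraph 3, Paragraph 4, Paragraph 6, and Paragraph 8 in effect.

1, 2, 3, 4, 6, 8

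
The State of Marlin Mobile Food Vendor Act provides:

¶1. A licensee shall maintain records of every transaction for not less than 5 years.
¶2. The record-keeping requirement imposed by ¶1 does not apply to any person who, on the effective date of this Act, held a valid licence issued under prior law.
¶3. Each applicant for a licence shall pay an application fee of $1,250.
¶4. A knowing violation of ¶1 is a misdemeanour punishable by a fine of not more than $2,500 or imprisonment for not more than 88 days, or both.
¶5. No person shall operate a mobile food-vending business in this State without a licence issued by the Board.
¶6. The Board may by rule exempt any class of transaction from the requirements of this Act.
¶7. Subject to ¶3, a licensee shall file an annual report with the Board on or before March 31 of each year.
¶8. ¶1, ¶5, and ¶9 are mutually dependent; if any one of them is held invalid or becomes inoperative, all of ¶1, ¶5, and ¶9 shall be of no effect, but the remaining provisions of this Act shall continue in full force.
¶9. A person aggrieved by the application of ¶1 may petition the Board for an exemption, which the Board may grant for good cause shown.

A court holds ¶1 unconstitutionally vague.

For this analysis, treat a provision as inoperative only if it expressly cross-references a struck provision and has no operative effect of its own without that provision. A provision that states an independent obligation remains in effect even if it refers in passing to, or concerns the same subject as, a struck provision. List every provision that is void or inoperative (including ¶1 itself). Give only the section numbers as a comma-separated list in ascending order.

1, 2, 4, 5, 9

¶1 is struck. ¶2 operates only by reference to ¶1, so it falls with ¶1. ¶4 merely fixes the criminal penalty for violating ¶1; with ¶1 gone it has nothing to operate on and falls away. The only function of ¶9 is the exemption procedure for ¶1, so it cannot stand once ¶1 is removed. ¶8 declares ¶1, ¶5, and ¶9 mutually dependent; since one of them has fallen, all of them are of no effect. That brings down ¶5 as well. The remainder continues in force under ¶8. ¶3, ¶6, ¶7, and ¶8 remain in effect.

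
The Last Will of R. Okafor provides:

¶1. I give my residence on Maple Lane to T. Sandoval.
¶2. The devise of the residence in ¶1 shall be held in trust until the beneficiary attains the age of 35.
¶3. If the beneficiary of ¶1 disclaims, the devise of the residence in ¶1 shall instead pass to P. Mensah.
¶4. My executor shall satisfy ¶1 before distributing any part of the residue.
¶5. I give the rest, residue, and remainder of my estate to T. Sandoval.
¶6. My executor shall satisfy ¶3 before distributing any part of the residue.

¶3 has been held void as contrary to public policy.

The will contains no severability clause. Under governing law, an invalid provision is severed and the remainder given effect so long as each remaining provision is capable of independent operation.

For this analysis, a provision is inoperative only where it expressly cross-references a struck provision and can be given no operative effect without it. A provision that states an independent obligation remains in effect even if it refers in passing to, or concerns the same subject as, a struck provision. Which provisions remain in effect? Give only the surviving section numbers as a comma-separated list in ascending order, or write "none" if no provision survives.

1, 2, 4, 5

¶3 is struck. ¶6 has no operative effect of its own apart from ¶3 and is therefore inoperative. With no severability clause, the stated default rule severs what cannot stand and enforces each remaining provision that can operate on its own. That leaves ¶1, ¶2, ¶4, and ¶5 in effect.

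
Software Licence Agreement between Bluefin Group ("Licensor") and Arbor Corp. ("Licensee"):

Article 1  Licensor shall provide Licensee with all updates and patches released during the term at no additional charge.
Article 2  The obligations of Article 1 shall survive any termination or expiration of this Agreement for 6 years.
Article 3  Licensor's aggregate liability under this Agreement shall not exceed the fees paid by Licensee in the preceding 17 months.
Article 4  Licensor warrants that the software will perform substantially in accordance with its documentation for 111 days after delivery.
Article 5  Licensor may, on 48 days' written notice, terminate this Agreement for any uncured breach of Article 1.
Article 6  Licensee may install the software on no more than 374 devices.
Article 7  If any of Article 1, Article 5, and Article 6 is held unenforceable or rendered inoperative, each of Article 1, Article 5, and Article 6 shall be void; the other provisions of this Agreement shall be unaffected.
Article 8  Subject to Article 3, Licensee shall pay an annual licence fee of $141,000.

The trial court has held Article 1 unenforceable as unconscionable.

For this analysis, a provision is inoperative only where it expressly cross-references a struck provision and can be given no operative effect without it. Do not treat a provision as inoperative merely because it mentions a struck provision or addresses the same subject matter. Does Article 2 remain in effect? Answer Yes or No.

Article 1 is struck. Article 2 merely fixes the survival period for Article 1; with Article 1 gone it has nothing to operate on and falls away. The only function of Article 5 is the termination right for breach of Article 1, so it cannot stand once Article 1 is removed. Article 7 declares Article 1, Article 5, and Article 6 mutually dependent; since one of them has fallen, all of them are of no effect. That brings down Article 6 as well. The remainder continues in force under Article 7. Article 3, Article 4, Article 7, and Article 8 remain in effect. Article 2 is among the inoperative provisions, so the answer is no.

No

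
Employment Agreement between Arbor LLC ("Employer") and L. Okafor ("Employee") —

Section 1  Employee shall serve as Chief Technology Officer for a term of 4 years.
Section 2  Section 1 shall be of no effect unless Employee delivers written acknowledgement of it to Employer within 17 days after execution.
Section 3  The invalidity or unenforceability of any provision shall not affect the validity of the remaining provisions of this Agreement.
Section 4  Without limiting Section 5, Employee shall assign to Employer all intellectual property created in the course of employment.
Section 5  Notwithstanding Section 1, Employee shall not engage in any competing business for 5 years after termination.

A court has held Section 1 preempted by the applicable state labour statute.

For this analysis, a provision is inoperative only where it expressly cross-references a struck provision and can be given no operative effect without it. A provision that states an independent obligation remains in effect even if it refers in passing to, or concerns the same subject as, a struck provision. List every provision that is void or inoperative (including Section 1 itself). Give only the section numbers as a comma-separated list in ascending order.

Section 1 is struck. Section 2 merely fixes the acknowledgement condition for Section 1; with Section 1 gone it has nothing to operate on and falls away. Section 5 mentions Section 1 but its own obligation stands independently of Section 1, so Section 5 is not affected. Section 3 is a severability clause and preserves every provision that can still be given independent effect. That leaves Section 3, Section 4, and Section 5 in effect.

1, 2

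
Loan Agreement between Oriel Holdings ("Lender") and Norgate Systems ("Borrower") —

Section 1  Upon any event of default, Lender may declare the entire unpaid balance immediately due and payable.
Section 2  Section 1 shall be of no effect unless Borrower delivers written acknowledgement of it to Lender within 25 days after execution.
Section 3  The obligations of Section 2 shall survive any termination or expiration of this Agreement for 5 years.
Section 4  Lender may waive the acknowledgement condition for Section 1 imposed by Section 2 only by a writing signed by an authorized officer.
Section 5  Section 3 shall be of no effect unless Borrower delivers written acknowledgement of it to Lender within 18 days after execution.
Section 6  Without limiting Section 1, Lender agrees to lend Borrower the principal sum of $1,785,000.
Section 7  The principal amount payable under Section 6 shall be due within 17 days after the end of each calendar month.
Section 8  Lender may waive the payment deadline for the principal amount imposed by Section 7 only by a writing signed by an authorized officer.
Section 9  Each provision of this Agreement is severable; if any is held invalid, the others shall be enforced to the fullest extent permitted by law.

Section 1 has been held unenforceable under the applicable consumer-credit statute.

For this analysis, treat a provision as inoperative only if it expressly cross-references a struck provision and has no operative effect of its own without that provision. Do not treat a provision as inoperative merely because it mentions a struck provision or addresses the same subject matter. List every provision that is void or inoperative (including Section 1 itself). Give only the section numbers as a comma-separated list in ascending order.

Section 1 is struck. The only function of Section 2 is the acknowledgement condition for Section 1, so it cannot stand once Section 1 is removed. Section 3 operates only by reference to Section 2, so it falls with Section 2. Section 4 merely fixes the waiver condition for Section 2; with Section 2 gone it has nothing to operate on and falls away. Section 5 has no operative effect of its own apart from Section 3 and is therefore inoperative. Section 6 mentions Section 1 but its own obligation stands independently of Section 1, so Section 6 is not affected. Section 9 is a severability clause and preserves every provision that can still be given independent effect. The provisions still in force are Section 6, Section 7, Section 8, and Section 9.

1, 2, 3, 4, 5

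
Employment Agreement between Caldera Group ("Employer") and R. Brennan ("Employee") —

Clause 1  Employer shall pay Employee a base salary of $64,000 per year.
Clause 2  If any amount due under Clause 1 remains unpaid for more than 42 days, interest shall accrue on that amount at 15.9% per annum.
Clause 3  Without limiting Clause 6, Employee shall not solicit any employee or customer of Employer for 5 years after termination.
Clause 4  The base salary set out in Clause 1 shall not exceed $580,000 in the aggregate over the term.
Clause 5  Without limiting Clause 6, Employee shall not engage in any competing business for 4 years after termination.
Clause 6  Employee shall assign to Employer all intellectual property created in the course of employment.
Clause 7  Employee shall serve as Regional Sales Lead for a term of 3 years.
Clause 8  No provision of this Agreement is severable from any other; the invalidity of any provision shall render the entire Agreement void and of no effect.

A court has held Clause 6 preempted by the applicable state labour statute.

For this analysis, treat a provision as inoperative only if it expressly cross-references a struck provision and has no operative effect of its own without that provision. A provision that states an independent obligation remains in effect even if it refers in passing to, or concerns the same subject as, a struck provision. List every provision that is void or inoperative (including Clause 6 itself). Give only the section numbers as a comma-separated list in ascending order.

1, 2, 3, 4, 5, 6, 7, 8

Clause 6 is struck. Nothing else in the Agreement is defined by reference to Clause 6. Clause 8 provides that the Agreement is not severable, so the invalidity of any one provision voids the entire Agreement. No provision of the Agreement survives.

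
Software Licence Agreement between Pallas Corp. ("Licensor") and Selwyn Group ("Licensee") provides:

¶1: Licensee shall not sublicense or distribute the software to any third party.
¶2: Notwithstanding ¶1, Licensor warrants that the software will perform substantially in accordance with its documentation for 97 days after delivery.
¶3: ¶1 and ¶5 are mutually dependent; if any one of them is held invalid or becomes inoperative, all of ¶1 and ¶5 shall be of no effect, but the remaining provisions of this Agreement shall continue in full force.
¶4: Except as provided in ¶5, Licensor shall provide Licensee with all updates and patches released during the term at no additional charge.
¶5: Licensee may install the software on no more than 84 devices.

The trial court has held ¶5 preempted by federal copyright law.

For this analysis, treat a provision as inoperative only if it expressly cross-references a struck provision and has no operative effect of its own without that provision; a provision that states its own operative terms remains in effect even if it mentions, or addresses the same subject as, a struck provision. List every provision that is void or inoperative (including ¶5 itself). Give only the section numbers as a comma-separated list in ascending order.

1, 5

¶5 is struck. ¶4 mentions ¶5 but its own obligation stands independently of ¶5, so ¶4 is not affected. ¶2 mentions ¶1 but its own obligation stands independently of ¶1, so ¶2 is not affected. No other provision's operative terms depend on ¶5. ¶3 declares ¶1 and ¶5 mutually dependent; since one of them has fallen, all of them are of no effect. That brings down ¶1 as well. The remainder continues in force under ¶3. The provisions still in force are ¶2, ¶3, and ¶4.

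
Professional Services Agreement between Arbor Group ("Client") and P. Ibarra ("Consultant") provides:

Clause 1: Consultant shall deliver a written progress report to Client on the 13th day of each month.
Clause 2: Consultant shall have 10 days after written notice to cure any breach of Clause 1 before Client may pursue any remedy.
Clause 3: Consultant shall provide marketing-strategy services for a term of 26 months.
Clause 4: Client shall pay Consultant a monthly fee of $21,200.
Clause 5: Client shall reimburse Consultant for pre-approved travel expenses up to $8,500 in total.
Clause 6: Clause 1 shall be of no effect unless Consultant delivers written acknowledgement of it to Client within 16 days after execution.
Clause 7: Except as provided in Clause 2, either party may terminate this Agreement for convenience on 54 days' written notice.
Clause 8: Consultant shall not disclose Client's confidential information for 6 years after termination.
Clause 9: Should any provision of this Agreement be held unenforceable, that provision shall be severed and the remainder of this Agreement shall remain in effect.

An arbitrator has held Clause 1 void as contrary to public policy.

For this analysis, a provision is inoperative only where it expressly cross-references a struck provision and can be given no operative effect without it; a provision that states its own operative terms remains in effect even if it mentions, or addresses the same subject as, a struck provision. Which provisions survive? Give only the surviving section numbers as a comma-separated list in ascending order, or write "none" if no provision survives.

Clause 1 is struck. Clause 2 operates only by reference to Clause 1, so it falls with Clause 1. Clause 6 operates only by reference to Clause 1, so it falls with Clause 1. Clause 7 mentions Clause 2 but its own obligation stands independently of Clause 2, so Clause 7 is not affected. Under the severability clause in Clause 9, the remaining provisions continue in force. That leaves Clause 3, Clause 4, Clause 5, Clause 7, Clause 8, and Clause 9 in effect.

3, 4, 5, 7, 8, 9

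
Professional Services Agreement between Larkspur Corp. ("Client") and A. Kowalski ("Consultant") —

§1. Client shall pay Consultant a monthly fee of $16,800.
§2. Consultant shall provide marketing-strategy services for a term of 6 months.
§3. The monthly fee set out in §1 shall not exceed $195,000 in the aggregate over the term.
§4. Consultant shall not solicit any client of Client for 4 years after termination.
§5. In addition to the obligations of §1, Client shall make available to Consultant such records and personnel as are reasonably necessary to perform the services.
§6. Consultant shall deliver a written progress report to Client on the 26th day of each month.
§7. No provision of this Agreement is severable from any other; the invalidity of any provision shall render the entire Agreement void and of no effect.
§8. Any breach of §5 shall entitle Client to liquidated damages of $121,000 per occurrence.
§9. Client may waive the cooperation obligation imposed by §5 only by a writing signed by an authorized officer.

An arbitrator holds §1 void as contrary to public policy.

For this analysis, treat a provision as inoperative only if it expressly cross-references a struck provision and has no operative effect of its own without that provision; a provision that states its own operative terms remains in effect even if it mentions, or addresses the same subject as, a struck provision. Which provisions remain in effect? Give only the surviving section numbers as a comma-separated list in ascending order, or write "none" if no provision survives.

§1 is struck. §3 does nothing except set the aggregate cap on the monthly fee by reference to §1; with §1 gone it has no independent effect and is inoperative. §7 provides that the Agreement is not severable, so the invalidity of any one provision voids the entire Agreement. No provision of the Agreement survives.

none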